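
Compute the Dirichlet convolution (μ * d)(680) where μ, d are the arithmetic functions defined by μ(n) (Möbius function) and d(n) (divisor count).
(μ * d)(680) = 1

Divisors of 680: [1, 2, 4, 5, 8, 10, 17, 20, 34, 40, 68, 85, 136, 170, 340, 680]. For each d | 680:
  d = 1: μ(1) · d(680/1) = 1 · 16 = 16
  d = 2: μ(2) · d(680/2) = -1 · 12 = -12
  d = 4: μ(4) · d(680/4) = 0 · 8 = 0
  d = 5: μ(5) · d(680/5) = -1 · 8 = -8
  d = 8: μ(8) · d(680/8) = 0 · 4 = 0
  d = 10: μ(10) · d(680/10) = 1 · 6 = 6
  d = 17: μ(17) · d(680/17) = -1 · 8 = -8
  d = 20: μ(20) · d(680/20) = 0 · 4 = 0
  d = 34: μ(34) · d(680/34) = 1 · 6 = 6
  d = 40: μ(40) · d(680/40) = 0 · 2 = 0
  d = 68: μ(68) · d(680/68) = 0 · 4 = 0
  d = 85: μ(85) · d(680/85) = 1 · 4 = 4
  d = 136: μ(136) · d(680/136) = 0 · 2 = 0
  d = 170: μ(170) · d(680/170) = -1 · 3 = -3
  d = 340: μ(340) · d(680/340) = 0 · 2 = 0
  d = 680: μ(680) · d(680/680) = 0 · 1 = 0
Summing: (μ * d)(680) = 16 + -12 + 0 + -8 + 0 + 6 + -8 + 0 + 6 + 0 + 0 + 4 + 0 + -3 + 0 + 0 = 1.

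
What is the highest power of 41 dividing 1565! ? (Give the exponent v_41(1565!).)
v_41(1565!) = 38

Legendre's formula: v_p(n!) = Σ_{k ≥ 1} ⌊n / p^k⌋. For p = 41, n = 1565, the terms are:
  ⌊1565/41^1⌋ = ⌊1565/41⌋ = 38
(the next term ⌊1565/41^2⌋ = 0, terminating the sum). Summing: v_41(1565!) = 38 = 38.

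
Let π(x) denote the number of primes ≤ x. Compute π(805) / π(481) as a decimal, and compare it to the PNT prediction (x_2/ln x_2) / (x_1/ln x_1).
π(805)/π(481) = 139/92 ≈ 1.5109;  PNT prediction ≈ 1.5448.

π(481) = 92 and π(805) = 139, so π(805)/π(481) ≈ 1.5109. The PNT-predicted ratio is (805/ln(805)) / (481/ln(481)) ≈ 1.5448. The two agree to within a few percent, as expected.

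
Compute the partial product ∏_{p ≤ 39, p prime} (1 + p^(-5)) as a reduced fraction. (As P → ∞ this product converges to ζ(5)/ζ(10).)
∏ = 233011615725255938572288274478934396372114341888/224936953086109917286174853620680141509079739945

The primes p ≤ 39 are [2, 3, 5, 7, 11, 13, 17, 19, 23, 29, 31, 37]. For each, (1 + 1/p^5) = (p^5 + 1)/p^5. Multiplying these fractions over p ∈ [2, 3, 5, 7, 11, 13, 17, 19, 23, 29, 31, 37] gives 233011615725255938572288274478934396372114341888/224936953086109917286174853620680141509079739945. (In the limit P → ∞ this tends to ζ(5)/ζ(10).)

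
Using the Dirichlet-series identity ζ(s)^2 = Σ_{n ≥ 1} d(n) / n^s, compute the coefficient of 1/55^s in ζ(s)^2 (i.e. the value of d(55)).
d(55) = 4

ζ(s)^2 = (Σ 1/m^s)(Σ 1/k^s). The coefficient of 1/n^s in the product is the number of ordered pairs (m, k) with mk = n, which equals d(n). For n = 55, divisors are [1, 5, 11, 55], so d(55) = 4.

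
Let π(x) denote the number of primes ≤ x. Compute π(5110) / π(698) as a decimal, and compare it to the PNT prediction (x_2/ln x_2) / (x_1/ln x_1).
π(5110)/π(698) = 683/125 ≈ 5.4640;  PNT prediction ≈ 5.6141.

π(698) = 125 and π(5110) = 683, so π(5110)/π(698) ≈ 5.4640. The PNT-predicted ratio is (5110/ln(5110)) / (698/ln(698)) ≈ 5.6141. The two agree to within a few percent, as expected.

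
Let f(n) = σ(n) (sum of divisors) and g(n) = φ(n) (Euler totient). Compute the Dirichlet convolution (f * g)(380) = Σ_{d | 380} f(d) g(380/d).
(σ * φ)(380) = 4560

Divisors of 380: [1, 2, 4, 5, 10, 19, 20, 38, 76, 95, 190, 380]. For each d | 380:
  d = 1: σ(1) · φ(380/1) = 1 · 144 = 144
  d = 2: σ(2) · φ(380/2) = 3 · 72 = 216
  d = 4: σ(4) · φ(380/4) = 7 · 72 = 504
  d = 5: σ(5) · φ(380/5) = 6 · 36 = 216
  d = 10: σ(10) · φ(380/10) = 18 · 18 = 324
  d = 19: σ(19) · φ(380/19) = 20 · 8 = 160
  d = 20: σ(20) · φ(380/20) = 42 · 18 = 756
  d = 38: σ(38) · φ(380/38) = 60 · 4 = 240
  d = 76: σ(76) · φ(380/76) = 140 · 4 = 560
  d = 95: σ(95) · φ(380/95) = 120 · 2 = 240
  d = 190: σ(190) · φ(380/190) = 360 · 1 = 360
  d = 380: σ(380) · φ(380/380) = 840 · 1 = 840
Summing: (σ * φ)(380) = 144 + 216 + 504 + 216 + 324 + 160 + 756 + 240 + 560 + 240 + 360 + 840 = 4560.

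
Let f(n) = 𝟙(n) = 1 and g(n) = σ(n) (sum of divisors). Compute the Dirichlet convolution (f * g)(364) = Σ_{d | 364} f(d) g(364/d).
(𝟙 * σ)(364) = 1485

Divisors of 364: [1, 2, 4, 7, 13, 14, 26, 28, 52, 91, 182, 364]. For each d | 364:
  d = 1: 𝟙(1) · σ(364/1) = 1 · 784 = 784
  d = 2: 𝟙(2) · σ(364/2) = 1 · 336 = 336
  d = 4: 𝟙(4) · σ(364/4) = 1 · 112 = 112
  d = 7: 𝟙(7) · σ(364/7) = 1 · 98 = 98
  d = 13: 𝟙(13) · σ(364/13) = 1 · 56 = 56
  d = 14: 𝟙(14) · σ(364/14) = 1 · 42 = 42
  d = 26: 𝟙(26) · σ(364/26) = 1 · 24 = 24
  d = 28: 𝟙(28) · σ(364/28) = 1 · 14 = 14
  d = 52: 𝟙(52) · σ(364/52) = 1 · 8 = 8
  d = 91: 𝟙(91) · σ(364/91) = 1 · 7 = 7
  d = 182: 𝟙(182) · σ(364/182) = 1 · 3 = 3
  d = 364: 𝟙(364) · σ(364/364) = 1 · 1 = 1
Summing: (𝟙 * σ)(364) = 784 + 336 + 112 + 98 + 56 + 42 + 24 + 14 + 8 + 7 + 3 + 1 = 1485.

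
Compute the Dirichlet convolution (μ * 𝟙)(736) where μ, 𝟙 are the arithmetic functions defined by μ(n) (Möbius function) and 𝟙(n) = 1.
(μ * 𝟙)(736) = 0

Divisors of 736: [1, 2, 4, 8, 16, 23, 32, 46, 92, 184, 368, 736]. For each d | 736:
  d = 1: μ(1) · 𝟙(736/1) = 1 · 1 = 1
  d = 2: μ(2) · 𝟙(736/2) = -1 · 1 = -1
  d = 4: μ(4) · 𝟙(736/4) = 0 · 1 = 0
  d = 8: μ(8) · 𝟙(736/8) = 0 · 1 = 0
  d = 16: μ(16) · 𝟙(736/16) = 0 · 1 = 0
  d = 23: μ(23) · 𝟙(736/23) = -1 · 1 = -1
  d = 32: μ(32) · 𝟙(736/32) = 0 · 1 = 0
  d = 46: μ(46) · 𝟙(736/46) = 1 · 1 = 1
  d = 92: μ(92) · 𝟙(736/92) = 0 · 1 = 0
  d = 184: μ(184) · 𝟙(736/184) = 0 · 1 = 0
  d = 368: μ(368) · 𝟙(736/368) = 0 · 1 = 0
  d = 736: μ(736) · 𝟙(736/736) = 0 · 1 = 0
Summing: (μ * 𝟙)(736) = 1 + -1 + 0 + 0 + 0 + -1 + 0 + 1 + 0 + 0 + 0 + 0 = 0.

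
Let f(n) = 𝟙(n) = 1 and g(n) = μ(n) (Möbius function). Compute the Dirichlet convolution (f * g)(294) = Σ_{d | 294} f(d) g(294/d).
(𝟙 * μ)(294) = 0

Divisors of 294: [1, 2, 3, 6, 7, 14, 21, 42, 49, 98, 147, 294]. For each d | 294:
  d = 1: 𝟙(1) · μ(294/1) = 1 · 0 = 0
  d = 2: 𝟙(2) · μ(294/2) = 1 · 0 = 0
  d = 3: 𝟙(3) · μ(294/3) = 1 · 0 = 0
  d = 6: 𝟙(6) · μ(294/6) = 1 · 0 = 0
  d = 7: 𝟙(7) · μ(294/7) = 1 · -1 = -1
  d = 14: 𝟙(14) · μ(294/14) = 1 · 1 = 1
  d = 21: 𝟙(21) · μ(294/21) = 1 · 1 = 1
  d = 42: 𝟙(42) · μ(294/42) = 1 · -1 = -1
  d = 49: 𝟙(49) · μ(294/49) = 1 · 1 = 1
  d = 98: 𝟙(98) · μ(294/98) = 1 · -1 = -1
  d = 147: 𝟙(147) · μ(294/147) = 1 · -1 = -1
  d = 294: 𝟙(294) · μ(294/294) = 1 · 1 = 1
Summing: (𝟙 * μ)(294) = 0 + 0 + 0 + 0 + -1 + 1 + 1 + -1 + 1 + -1 + -1 + 1 = 0.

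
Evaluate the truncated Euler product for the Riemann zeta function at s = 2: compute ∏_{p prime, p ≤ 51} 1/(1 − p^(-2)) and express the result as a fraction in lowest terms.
∏ = 162139622078364740433577733/98952027459385036898304000

The primes p ≤ 51 are [2, 3, 5, 7, 11, 13, 17, 19, 23, 29, 31, 37, 41, 43, 47]. For each prime, (1 − 1/p^2)^(-1) = p^2 / (p^2 − 1). The product is (1 − 1/2^2)^(-1), (1 − 1/3^2)^(-1), (1 − 1/5^2)^(-1), (1 − 1/7^2)^(-1), (1 − 1/11^2)^(-1), (1 − 1/13^2)^(-1), (1 − 1/17^2)^(-1), (1 − 1/19^2)^(-1), (1 − 1/23^2)^(-1), (1 − 1/29^2)^(-1), (1 − 1/31^2)^(-1), (1 − 1/37^2)^(-1), (1 − 1/41^2)^(-1), (1 − 1/43^2)^(-1), (1 − 1/47^2)^(-1) = ∏ p^2 / (p^2 − 1) = 162139622078364740433577733/98952027459385036898304000.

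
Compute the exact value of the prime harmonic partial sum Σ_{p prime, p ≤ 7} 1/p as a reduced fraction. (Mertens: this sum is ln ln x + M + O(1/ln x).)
Σ 1/p = 247/210

π(7) = 4, so the primes ≤ 7 are [2, 3, 5, 7]. Summing 1/p over these primes: 247/210 ≈ 1.1762. Mertens estimate ln ln(7) + 0.2615 ≈ 0.9272.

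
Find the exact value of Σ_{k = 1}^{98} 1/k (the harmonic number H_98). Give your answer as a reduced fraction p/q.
H_98 = 360264457021270114060513483605065190394007/69720375229712477164533808935312303556800

Direct summation: H_98 = 1 + 1/2 + ... + 1/98. The least common denominator is lcm(1, ..., 98) = 69720375229712477164533808935312303556800; over this denominator the numerator is 69720375229712477164533808935312303556800 + 34860187614856238582266904467656151778400 + 23240125076570825721511269645104101185600 + 17430093807428119291133452233828075889200 + 13944075045942495432906761787062460711360 + 11620062538285412860755634822552050592800 + 9960053604244639594933401276473186222400 + 8715046903714059645566726116914037944600 + 7746708358856941907170423215034700395200 + 6972037522971247716453380893531230355680 + 6338215929973861560412164448664754868800 + 5810031269142706430377817411276025296400 + 5363105786900959781887216071947100273600 + 4980026802122319797466700638236593111200 + 4648025015314165144302253929020820237120 + 4357523451857029822783363058457018972300 + 4101198542924263362619635819724253150400 + 3873354179428470953585211607517350197600 + 3669493433142761956028095207121700187200 + 3486018761485623858226690446765615177840 + 3320017868081546531644467092157728740800 + 3169107964986930780206082224332377434400 + 3031320662161412050631904736317926241600 + 2905015634571353215188908705638012648200 + 2788815009188499086581352357412492142272 + 2681552893450479890943608035973550136800 + 2582236119618980635723474405011566798400 + 2490013401061159898733350319118296555600 + 2404150869990085419466683066734907019200 + 2324012507657082572151126964510410118560 + 2249044362248789585952703514042332372800 + 2178761725928514911391681529228509486150 + 2112738643324620520137388149554918289600 + 2050599271462131681309817909862126575200 + 1992010720848927918986680255294637244480 + 1936677089714235476792605803758675098800 + 1884334465667904788230643484738170366400 + 1834746716571380978014047603560850093600 + 1787701928966986593962405357315700091200 + 1743009380742811929113345223382807588920 + 1700496956822255540598385583788104964800 + 1660008934040773265822233546078864370400 + 1621404075109592492198460672914239617600 + 1584553982493465390103041112166188717200 + 1549341671771388381434084643006940079040 + 1515660331080706025315952368158963120800 + 1483412238930052705628378913517283054400 + 1452507817285676607594454352819006324100 + 1422864800606377084990485896639026603200 + 1394407504594249543290676178706246071136 + 1367066180974754454206545273241417716800 + 1340776446725239945471804017986775068400 + 1315478777919103342727052998779477425600 + 1291118059809490317861737202505783399200 + 1267643185994772312082432889732950973760 + 1245006700530579949366675159559148277800 + 1223164477714253985342698402373900062400 + 1202075434995042709733341533367453509600 + 1181701275079872494314132354835801755200 + 1162006253828541286075563482255205059280 + 1142956970978893068271046048119873828800 + 1124522181124394792976351757021166186400 + 1106672622693848843881489030719242913600 + 1089380862964257455695840764614254743075 + 1072621157380191956377443214389420054720 + 1056369321662310260068694074777459144800 + 1040602615368842942754235954258392590400 + 1025299635731065840654908954931063287600 + 1010440220720470683543968245439308747200 + 996005360424463959493340127647318622240 + 981977115911443340345546604722708500800 + 968338544857117738396302901879337549400 + 955073633283732563897723410072771281600 + 942167232833952394115321742369085183200 + 929605003062833028860450785804164047424 + 917373358285690489007023801780425046800 + 905459418567694508630309206952107838400 + 893850964483493296981202678657850045600 + 882536395312816166639668467535598779200 + 871504690371405964556672611691403794460 + 860745373206326878574491468337188932800 + 850248478411127770299192791894052482400 + 840004520839909363428118179943521729600 + 830004467020386632911116773039432185200 + 820239708584852672523927163944850630080 + 810702037554796246099230336457119808800 + 801383623330028473155561022244969006400 + 792276991246732695051520556083094358600 + 783375002581039069264424819497891051200 + 774670835885694190717042321503470039520 + 766157969557279968841030867421014324800 + 757830165540353012657976184079481560400 + 749681454082929861984234504680777457600 + 741706119465026352814189456758641527200 + 733898686628552391205619041424340037440 + 726253908642838303797227176409503162050 + 718766754945489455304472257065075294400 + 711432400303188542495242948319513301600 = 360264457021270114060513483605065190394007, so H_98 = 360264457021270114060513483605065190394007/69720375229712477164533808935312303556800 (already in lowest terms) ≈ 5.16728. (The PNT-adjacent estimate ln(98) + γ ≈ 5.16218 matches within O(1/n).)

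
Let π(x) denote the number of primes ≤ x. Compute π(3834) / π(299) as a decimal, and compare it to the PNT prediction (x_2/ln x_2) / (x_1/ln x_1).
π(3834)/π(299) = 532/62 ≈ 8.5806;  PNT prediction ≈ 8.8583.

π(299) = 62 and π(3834) = 532, so π(3834)/π(299) ≈ 8.5806. The PNT-predicted ratio is (3834/ln(3834)) / (299/ln(299)) ≈ 8.8583. The two agree to within a few percent, as expected.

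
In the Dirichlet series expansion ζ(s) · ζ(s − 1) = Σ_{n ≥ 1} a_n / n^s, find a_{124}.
σ(124) = 224

In the product (Σ m^0/m^s)(Σ k / k^s) = Σ (Σ_{d | n} d) / n^s, the coefficient of 1/n^s is σ(n) = Σ_{d | n} d. For n = 124, divisors are [1, 2, 4, 31, 62, 124]; summing: σ(124) = 224.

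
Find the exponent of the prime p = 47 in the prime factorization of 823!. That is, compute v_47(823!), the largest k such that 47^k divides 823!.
v_47(823!) = 17

Legendre's formula: v_p(n!) = Σ_{k ≥ 1} ⌊n / p^k⌋. For p = 47, n = 823, the terms are:
  ⌊823/47^1⌋ = ⌊823/47⌋ = 17
(the next term ⌊823/47^2⌋ = 0, terminating the sum). Summing: v_47(823!) = 17 = 17.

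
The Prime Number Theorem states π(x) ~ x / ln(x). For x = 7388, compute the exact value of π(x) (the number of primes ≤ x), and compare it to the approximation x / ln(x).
π(7388) = 938;  x/ln(x) ≈ 829.40;  relative error ≈ 11.58%.

Directly count primes up to 7388: π(7388) = 938. The PNT approximation gives 7388/ln(7388) ≈ 7388/8.90761 ≈ 829.40. Relative error (π(x) − x/ln(x)) / π(x) ≈ 11.58%; the approximation is known to undercount slightly (Li(x) is a better estimate).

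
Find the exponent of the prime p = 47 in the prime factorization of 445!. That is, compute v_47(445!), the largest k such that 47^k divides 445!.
v_47(445!) = 9

Legendre's formula: v_p(n!) = Σ_{k ≥ 1} ⌊n / p^k⌋. For p = 47, n = 445, the terms are:
  ⌊445/47^1⌋ = ⌊445/47⌋ = 9
(the next term ⌊445/47^2⌋ = 0, terminating the sum). Summing: v_47(445!) = 9 = 9.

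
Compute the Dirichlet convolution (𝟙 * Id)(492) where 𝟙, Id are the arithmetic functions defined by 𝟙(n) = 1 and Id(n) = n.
(𝟙 * Id)(492) = 1176

Divisors of 492: [1, 2, 3, 4, 6, 12, 41, 82, 123, 164, 246, 492]. For each d | 492:
  d = 1: 𝟙(1) · Id(492/1) = 1 · 492 = 492
  d = 2: 𝟙(2) · Id(492/2) = 1 · 246 = 246
  d = 3: 𝟙(3) · Id(492/3) = 1 · 164 = 164
  d = 4: 𝟙(4) · Id(492/4) = 1 · 123 = 123
  d = 6: 𝟙(6) · Id(492/6) = 1 · 82 = 82
  d = 12: 𝟙(12) · Id(492/12) = 1 · 41 = 41
  d = 41: 𝟙(41) · Id(492/41) = 1 · 12 = 12
  d = 82: 𝟙(82) · Id(492/82) = 1 · 6 = 6
  d = 123: 𝟙(123) · Id(492/123) = 1 · 4 = 4
  d = 164: 𝟙(164) · Id(492/164) = 1 · 3 = 3
  d = 246: 𝟙(246) · Id(492/246) = 1 · 2 = 2
  d = 492: 𝟙(492) · Id(492/492) = 1 · 1 = 1
Summing: (𝟙 * Id)(492) = 492 + 246 + 164 + 123 + 82 + 41 + 12 + 6 + 4 + 3 + 2 + 1 = 1176.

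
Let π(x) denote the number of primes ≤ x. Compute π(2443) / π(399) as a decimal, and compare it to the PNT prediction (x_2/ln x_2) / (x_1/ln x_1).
π(2443)/π(399) = 362/78 ≈ 4.6410;  PNT prediction ≈ 4.7006.

π(399) = 78 and π(2443) = 362, so π(2443)/π(399) ≈ 4.6410. The PNT-predicted ratio is (2443/ln(2443)) / (399/ln(399)) ≈ 4.7006. The two agree to within a few percent, as expected.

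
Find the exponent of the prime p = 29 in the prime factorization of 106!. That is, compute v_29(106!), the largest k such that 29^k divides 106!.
v_29(106!) = 3

Legendre's formula: v_p(n!) = Σ_{k ≥ 1} ⌊n / p^k⌋. For p = 29, n = 106, the terms are:
  ⌊106/29^1⌋ = ⌊106/29⌋ = 3
(the next term ⌊106/29^2⌋ = 0, terminating the sum). Summing: v_29(106!) = 3 = 3.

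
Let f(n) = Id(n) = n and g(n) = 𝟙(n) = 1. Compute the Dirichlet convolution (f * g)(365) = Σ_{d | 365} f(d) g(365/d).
(Id * 𝟙)(365) = 444

Divisors of 365: [1, 5, 73, 365]. For each d | 365:
  d = 1: Id(1) · 𝟙(365/1) = 1 · 1 = 1
  d = 5: Id(5) · 𝟙(365/5) = 5 · 1 = 5
  d = 73: Id(73) · 𝟙(365/73) = 73 · 1 = 73
  d = 365: Id(365) · 𝟙(365/365) = 365 · 1 = 365
Summing: (Id * 𝟙)(365) = 1 + 5 + 73 + 365 = 444.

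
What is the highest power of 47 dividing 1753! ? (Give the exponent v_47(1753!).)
v_47(1753!) = 37

Legendre's formula: v_p(n!) = Σ_{k ≥ 1} ⌊n / p^k⌋. For p = 47, n = 1753, the terms are:
  ⌊1753/47^1⌋ = ⌊1753/47⌋ = 37
(the next term ⌊1753/47^2⌋ = 0, terminating the sum). Summing: v_47(1753!) = 37 = 37.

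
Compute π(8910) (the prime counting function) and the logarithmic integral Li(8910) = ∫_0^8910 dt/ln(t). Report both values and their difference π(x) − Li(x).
π(8910) = 1108;  Li(8910) ≈ 1127.06;  π(x) − Li(x) ≈ -19.06.

Direct count of primes ≤ 8910 gives π(8910) = 1108. Numerical evaluation of the logarithmic integral gives Li(8910) ≈ 1127.06. The difference π(x) − Li(x) ≈ -19.06 is typically negative for small/moderate x (Li(x) overestimates), though Littlewood's theorem shows this sign changes infinitely often.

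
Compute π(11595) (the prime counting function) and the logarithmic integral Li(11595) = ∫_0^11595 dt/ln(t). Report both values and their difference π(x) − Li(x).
π(11595) = 1395;  Li(11595) ≈ 1417.90;  π(x) − Li(x) ≈ -22.90.

Direct count of primes ≤ 11595 gives π(11595) = 1395. Numerical evaluation of the logarithmic integral gives Li(11595) ≈ 1417.90. The difference π(x) − Li(x) ≈ -22.90 is typically negative for small/moderate x (Li(x) overestimates), though Littlewood's theorem shows this sign changes infinitely often.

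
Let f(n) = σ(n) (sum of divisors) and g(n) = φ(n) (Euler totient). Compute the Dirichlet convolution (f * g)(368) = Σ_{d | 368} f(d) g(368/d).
(σ * φ)(368) = 3680

Divisors of 368: [1, 2, 4, 8, 16, 23, 46, 92, 184, 368]. For each d | 368:
  d = 1: σ(1) · φ(368/1) = 1 · 176 = 176
  d = 2: σ(2) · φ(368/2) = 3 · 88 = 264
  d = 4: σ(4) · φ(368/4) = 7 · 44 = 308
  d = 8: σ(8) · φ(368/8) = 15 · 22 = 330
  d = 16: σ(16) · φ(368/16) = 31 · 22 = 682
  d = 23: σ(23) · φ(368/23) = 24 · 8 = 192
  d = 46: σ(46) · φ(368/46) = 72 · 4 = 288
  d = 92: σ(92) · φ(368/92) = 168 · 2 = 336
  d = 184: σ(184) · φ(368/184) = 360 · 1 = 360
  d = 368: σ(368) · φ(368/368) = 744 · 1 = 744
Summing: (σ * φ)(368) = 176 + 264 + 308 + 330 + 682 + 192 + 288 + 336 + 360 + 744 = 3680.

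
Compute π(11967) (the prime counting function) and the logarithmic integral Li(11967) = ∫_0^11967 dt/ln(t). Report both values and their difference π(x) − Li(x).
π(11967) = 1434;  Li(11967) ≈ 1457.59;  π(x) − Li(x) ≈ -23.59.

Direct count of primes ≤ 11967 gives π(11967) = 1434. Numerical evaluation of the logarithmic integral gives Li(11967) ≈ 1457.59. The difference π(x) − Li(x) ≈ -23.59 is typically negative for small/moderate x (Li(x) overestimates), though Littlewood's theorem shows this sign changes infinitely often.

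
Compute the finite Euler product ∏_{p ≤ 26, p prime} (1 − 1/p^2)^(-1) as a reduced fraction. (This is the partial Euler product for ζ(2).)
∏ = 718188003533/440301256704

The primes p ≤ 26 are [2, 3, 5, 7, 11, 13, 17, 19, 23]. For each prime, (1 − 1/p^2)^(-1) = p^2 / (p^2 − 1). The product is (1 − 1/2^2)^(-1), (1 − 1/3^2)^(-1), (1 − 1/5^2)^(-1), (1 − 1/7^2)^(-1), (1 − 1/11^2)^(-1), (1 − 1/13^2)^(-1), (1 − 1/17^2)^(-1), (1 − 1/19^2)^(-1), (1 − 1/23^2)^(-1) = ∏ p^2 / (p^2 − 1) = 718188003533/440301256704.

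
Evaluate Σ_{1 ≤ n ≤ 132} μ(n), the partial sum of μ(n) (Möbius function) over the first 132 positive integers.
Σ_{n ≤ 132} μ(n) = -3

Compute μ(n) for each 1 ≤ n ≤ 132: μ(1) = 1, μ(2) = -1, μ(3) = -1, μ(4) = 0, μ(5) = -1, μ(6) = 1, μ(7) = -1, μ(8) = 0, μ(9) = 0, μ(10) = 1, μ(11) = -1, μ(12) = 0, μ(13) = -1, μ(14) = 1, μ(15) = 1, μ(16) = 0, μ(17) = -1, μ(18) = 0, μ(19) = -1, μ(20) = 0, μ(21) = 1, μ(22) = 1, μ(23) = -1, μ(24) = 0, μ(25) = 0, μ(26) = 1, μ(27) = 0, μ(28) = 0, μ(29) = -1, μ(30) = -1, μ(31) = -1, μ(32) = 0, μ(33) = 1, μ(34) = 1, μ(35) = 1, μ(36) = 0, μ(37) = -1, μ(38) = 1, μ(39) = 1, μ(40) = 0, μ(41) = -1, μ(42) = -1, μ(43) = -1, μ(44) = 0, μ(45) = 0, μ(46) = 1, μ(47) = -1, μ(48) = 0, μ(49) = 0, μ(50) = 0, μ(51) = 1, μ(52) = 0, μ(53) = -1, μ(54) = 0, μ(55) = 1, μ(56) = 0, μ(57) = 1, μ(58) = 1, μ(59) = -1, μ(60) = 0, μ(61) = -1, μ(62) = 1, μ(63) = 0, μ(64) = 0, μ(65) = 1, μ(66) = -1, μ(67) = -1, μ(68) = 0, μ(69) = 1, μ(70) = -1, μ(71) = -1, μ(72) = 0, μ(73) = -1, μ(74) = 1, μ(75) = 0, μ(76) = 0, μ(77) = 1, μ(78) = -1, μ(79) = -1, μ(80) = 0, μ(81) = 0, μ(82) = 1, μ(83) = -1, μ(84) = 0, μ(85) = 1, μ(86) = 1, μ(87) = 1, μ(88) = 0, μ(89) = -1, μ(90) = 0, μ(91) = 1, μ(92) = 0, μ(93) = 1, μ(94) = 1, μ(95) = 1, μ(96) = 0, μ(97) = -1, μ(98) = 0, μ(99) = 0, μ(100) = 0, μ(101) = -1, μ(102) = -1, μ(103) = -1, μ(104) = 0, μ(105) = -1, μ(106) = 1, μ(107) = -1, μ(108) = 0, μ(109) = -1, μ(110) = -1, μ(111) = 1, μ(112) = 0, μ(113) = -1, μ(114) = -1, μ(115) = 1, μ(116) = 0, μ(117) = 0, μ(118) = 1, μ(119) = 1, μ(120) = 0, μ(121) = 0, μ(122) = 1, μ(123) = 1, μ(124) = 0, μ(125) = 0, μ(126) = 0, μ(127) = -1, μ(128) = 0, μ(129) = 1, μ(130) = -1, μ(131) = -1, μ(132) = 0. Summing all 132 values: -3. (Mertens function M(x) = Σ_{n ≤ x} μ(n); on average M(x) should be small (PNT ⟺ M(x) = o(x)).)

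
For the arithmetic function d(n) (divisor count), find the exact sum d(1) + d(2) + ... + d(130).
Σ_{n ≤ 130} d(n) = 657

Compute d(n) for each 1 ≤ n ≤ 130: d(1) = 1, d(2) = 2, d(3) = 2, d(4) = 3, d(5) = 2, d(6) = 4, d(7) = 2, d(8) = 4, d(9) = 3, d(10) = 4, d(11) = 2, d(12) = 6, d(13) = 2, d(14) = 4, d(15) = 4, d(16) = 5, d(17) = 2, d(18) = 6, d(19) = 2, d(20) = 6, d(21) = 4, d(22) = 4, d(23) = 2, d(24) = 8, d(25) = 3, d(26) = 4, d(27) = 4, d(28) = 6, d(29) = 2, d(30) = 8, d(31) = 2, d(32) = 6, d(33) = 4, d(34) = 4, d(35) = 4, d(36) = 9, d(37) = 2, d(38) = 4, d(39) = 4, d(40) = 8, d(41) = 2, d(42) = 8, d(43) = 2, d(44) = 6, d(45) = 6, d(46) = 4, d(47) = 2, d(48) = 10, d(49) = 3, d(50) = 6, d(51) = 4, d(52) = 6, d(53) = 2, d(54) = 8, d(55) = 4, d(56) = 8, d(57) = 4, d(58) = 4, d(59) = 2, d(60) = 12, d(61) = 2, d(62) = 4, d(63) = 6, d(64) = 7, d(65) = 4, d(66) = 8, d(67) = 2, d(68) = 6, d(69) = 4, d(70) = 8, d(71) = 2, d(72) = 12, d(73) = 2, d(74) = 4, d(75) = 6, d(76) = 6, d(77) = 4, d(78) = 8, d(79) = 2, d(80) = 10, d(81) = 5, d(82) = 4, d(83) = 2, d(84) = 12, d(85) = 4, d(86) = 4, d(87) = 4, d(88) = 8, d(89) = 2, d(90) = 12, d(91) = 4, d(92) = 6, d(93) = 4, d(94) = 4, d(95) = 4, d(96) = 12, d(97) = 2, d(98) = 6, d(99) = 6, d(100) = 9, d(101) = 2, d(102) = 8, d(103) = 2, d(104) = 8, d(105) = 8, d(106) = 4, d(107) = 2, d(108) = 12, d(109) = 2, d(110) = 8, d(111) = 4, d(112) = 10, d(113) = 2, d(114) = 8, d(115) = 4, d(116) = 6, d(117) = 6, d(118) = 4, d(119) = 4, d(120) = 16, d(121) = 3, d(122) = 4, d(123) = 4, d(124) = 6, d(125) = 4, d(126) = 12, d(127) = 2, d(128) = 8, d(129) = 4, d(130) = 8. Summing all 130 values: 657. (Dirichlet's divisor formula: Σ_{n ≤ x} d(n) = x ln(x) + (2γ − 1) x + O(√x). For x = 130, the asymptotic estimate is ≈ 652.86.)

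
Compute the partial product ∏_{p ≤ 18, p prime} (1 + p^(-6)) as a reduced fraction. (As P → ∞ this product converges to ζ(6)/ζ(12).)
∏ = 37082050739665581555281/36458868890141886060873

The primes p ≤ 18 are [2, 3, 5, 7, 11, 13, 17]. For each, (1 + 1/p^6) = (p^6 + 1)/p^6. Multiplying these fractions over p ∈ [2, 3, 5, 7, 11, 13, 17] gives 37082050739665581555281/36458868890141886060873. (In the limit P → ∞ this tends to ζ(6)/ζ(12).)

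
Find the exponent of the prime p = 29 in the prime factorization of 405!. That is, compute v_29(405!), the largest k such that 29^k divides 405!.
v_29(405!) = 13

Legendre's formula: v_p(n!) = Σ_{k ≥ 1} ⌊n / p^k⌋. For p = 29, n = 405, the terms are:
  ⌊405/29^1⌋ = ⌊405/29⌋ = 13
(the next term ⌊405/29^2⌋ = 0, terminating the sum). Summing: v_29(405!) = 13 = 13.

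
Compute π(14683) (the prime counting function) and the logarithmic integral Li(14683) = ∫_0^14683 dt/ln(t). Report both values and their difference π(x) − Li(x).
π(14683) = 1719;  Li(14683) ≈ 1743.62;  π(x) − Li(x) ≈ -24.62.

Direct count of primes ≤ 14683 gives π(14683) = 1719. Numerical evaluation of the logarithmic integral gives Li(14683) ≈ 1743.62. The difference π(x) − Li(x) ≈ -24.62 is typically negative for small/moderate x (Li(x) overestimates), though Littlewood's theorem shows this sign changes infinitely often.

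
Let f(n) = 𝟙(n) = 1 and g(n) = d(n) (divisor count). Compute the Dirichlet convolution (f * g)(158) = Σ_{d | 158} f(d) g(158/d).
(𝟙 * d)(158) = 9

Divisors of 158: [1, 2, 79, 158]. For each d | 158:
  d = 1: 𝟙(1) · d(158/1) = 1 · 4 = 4
  d = 2: 𝟙(2) · d(158/2) = 1 · 2 = 2
  d = 79: 𝟙(79) · d(158/79) = 1 · 2 = 2
  d = 158: 𝟙(158) · d(158/158) = 1 · 1 = 1
Summing: (𝟙 * d)(158) = 4 + 2 + 2 + 1 = 9.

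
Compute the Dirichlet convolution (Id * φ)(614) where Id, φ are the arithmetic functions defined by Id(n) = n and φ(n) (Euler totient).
(Id * φ)(614) = 1839

Divisors of 614: [1, 2, 307, 614]. For each d | 614:
  d = 1: Id(1) · φ(614/1) = 1 · 306 = 306
  d = 2: Id(2) · φ(614/2) = 2 · 306 = 612
  d = 307: Id(307) · φ(614/307) = 307 · 1 = 307
  d = 614: Id(614) · φ(614/614) = 614 · 1 = 614
Summing: (Id * φ)(614) = 306 + 612 + 307 + 614 = 1839.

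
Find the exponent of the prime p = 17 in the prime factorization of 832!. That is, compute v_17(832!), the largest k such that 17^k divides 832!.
v_17(832!) = 50

Legendre's formula: v_p(n!) = Σ_{k ≥ 1} ⌊n / p^k⌋. For p = 17, n = 832, the terms are:
  ⌊832/17^1⌋ = ⌊832/17⌋ = 48
  ⌊832/17^2⌋ = ⌊832/289⌋ = 2
(the next term ⌊832/17^3⌋ = 0, terminating the sum). Summing: v_17(832!) = 48 + 2 = 50.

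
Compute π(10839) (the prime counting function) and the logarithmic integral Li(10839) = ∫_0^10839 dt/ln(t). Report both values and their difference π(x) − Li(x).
π(10839) = 1317;  Li(10839) ≈ 1336.83;  π(x) − Li(x) ≈ -19.83.

Direct count of primes ≤ 10839 gives π(10839) = 1317. Numerical evaluation of the logarithmic integral gives Li(10839) ≈ 1336.83. The difference π(x) − Li(x) ≈ -19.83 is typically negative for small/moderate x (Li(x) overestimates), though Littlewood's theorem shows this sign changes infinitely often.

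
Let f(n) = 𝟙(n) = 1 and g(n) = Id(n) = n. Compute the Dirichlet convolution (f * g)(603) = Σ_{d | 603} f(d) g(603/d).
(𝟙 * Id)(603) = 884

Divisors of 603: [1, 3, 9, 67, 201, 603]. For each d | 603:
  d = 1: 𝟙(1) · Id(603/1) = 1 · 603 = 603
  d = 3: 𝟙(3) · Id(603/3) = 1 · 201 = 201
  d = 9: 𝟙(9) · Id(603/9) = 1 · 67 = 67
  d = 67: 𝟙(67) · Id(603/67) = 1 · 9 = 9
  d = 201: 𝟙(201) · Id(603/201) = 1 · 3 = 3
  d = 603: 𝟙(603) · Id(603/603) = 1 · 1 = 1
Summing: (𝟙 * Id)(603) = 603 + 201 + 67 + 9 + 3 + 1 = 884.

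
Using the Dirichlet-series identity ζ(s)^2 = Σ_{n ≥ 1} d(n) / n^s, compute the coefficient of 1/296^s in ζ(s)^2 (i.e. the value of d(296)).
d(296) = 8

ζ(s)^2 = (Σ 1/m^s)(Σ 1/k^s). The coefficient of 1/n^s in the product is the number of ordered pairs (m, k) with mk = n, which equals d(n). For n = 296, divisors are [1, 2, 4, 8, 37, 74, 148, 296], so d(296) = 8.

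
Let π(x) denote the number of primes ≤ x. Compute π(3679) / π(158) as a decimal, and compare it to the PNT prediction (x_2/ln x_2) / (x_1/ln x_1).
π(3679)/π(158) = 514/37 ≈ 13.8919;  PNT prediction ≈ 14.3576.

π(158) = 37 and π(3679) = 514, so π(3679)/π(158) ≈ 13.8919. The PNT-predicted ratio is (3679/ln(3679)) / (158/ln(158)) ≈ 14.3576. The two agree to within a few percent, as expected.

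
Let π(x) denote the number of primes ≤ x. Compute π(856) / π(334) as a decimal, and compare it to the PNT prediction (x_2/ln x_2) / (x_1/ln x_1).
π(856)/π(334) = 147/67 ≈ 2.1940;  PNT prediction ≈ 2.2057.

π(334) = 67 and π(856) = 147, so π(856)/π(334) ≈ 2.1940. The PNT-predicted ratio is (856/ln(856)) / (334/ln(334)) ≈ 2.2057. The two agree to within a few percent, as expected.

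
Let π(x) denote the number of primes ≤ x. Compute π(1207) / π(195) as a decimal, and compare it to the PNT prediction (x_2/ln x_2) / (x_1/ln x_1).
π(1207)/π(195) = 197/44 ≈ 4.4773;  PNT prediction ≈ 4.5996.

π(195) = 44 and π(1207) = 197, so π(1207)/π(195) ≈ 4.4773. The PNT-predicted ratio is (1207/ln(1207)) / (195/ln(195)) ≈ 4.5996. The two agree to within a few percent, as expected.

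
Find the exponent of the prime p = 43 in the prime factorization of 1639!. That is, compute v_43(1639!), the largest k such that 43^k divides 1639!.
v_43(1639!) = 38

Legendre's formula: v_p(n!) = Σ_{k ≥ 1} ⌊n / p^k⌋. For p = 43, n = 1639, the terms are:
  ⌊1639/43^1⌋ = ⌊1639/43⌋ = 38
(the next term ⌊1639/43^2⌋ = 0, terminating the sum). Summing: v_43(1639!) = 38 = 38.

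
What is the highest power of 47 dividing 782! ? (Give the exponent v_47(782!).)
v_47(782!) = 16

Legendre's formula: v_p(n!) = Σ_{k ≥ 1} ⌊n / p^k⌋. For p = 47, n = 782, the terms are:
  ⌊782/47^1⌋ = ⌊782/47⌋ = 16
(the next term ⌊782/47^2⌋ = 0, terminating the sum). Summing: v_47(782!) = 16 = 16.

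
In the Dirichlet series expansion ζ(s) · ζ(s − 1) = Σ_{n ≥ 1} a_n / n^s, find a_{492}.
σ(492) = 1176

In the product (Σ m^0/m^s)(Σ k / k^s) = Σ (Σ_{d | n} d) / n^s, the coefficient of 1/n^s is σ(n) = Σ_{d | n} d. For n = 492, divisors are [1, 2, 3, 4, 6, 12, 41, 82, 123, 164, 246, 492]; summing: σ(492) = 1176.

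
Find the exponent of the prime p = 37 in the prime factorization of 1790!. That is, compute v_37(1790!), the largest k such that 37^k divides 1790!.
v_37(1790!) = 49

Legendre's formula: v_p(n!) = Σ_{k ≥ 1} ⌊n / p^k⌋. For p = 37, n = 1790, the terms are:
  ⌊1790/37^1⌋ = ⌊1790/37⌋ = 48
  ⌊1790/37^2⌋ = ⌊1790/1369⌋ = 1
(the next term ⌊1790/37^3⌋ = 0, terminating the sum). Summing: v_37(1790!) = 48 + 1 = 49.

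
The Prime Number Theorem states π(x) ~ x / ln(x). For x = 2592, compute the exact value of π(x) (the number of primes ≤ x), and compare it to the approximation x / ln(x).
π(2592) = 377;  x/ln(x) ≈ 329.76;  relative error ≈ 12.53%.

Directly count primes up to 2592: π(2592) = 377. The PNT approximation gives 2592/ln(2592) ≈ 2592/7.86019 ≈ 329.76. Relative error (π(x) − x/ln(x)) / π(x) ≈ 12.53%; the approximation is known to undercount slightly (Li(x) is a better estimate).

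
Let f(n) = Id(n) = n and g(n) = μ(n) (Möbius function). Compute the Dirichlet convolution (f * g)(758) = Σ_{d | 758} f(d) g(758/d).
(Id * μ)(758) = 378

Divisors of 758: [1, 2, 379, 758]. For each d | 758:
  d = 1: Id(1) · μ(758/1) = 1 · 1 = 1
  d = 2: Id(2) · μ(758/2) = 2 · -1 = -2
  d = 379: Id(379) · μ(758/379) = 379 · -1 = -379
  d = 758: Id(758) · μ(758/758) = 758 · 1 = 758
Summing: (Id * μ)(758) = 1 + -2 + -379 + 758 = 378.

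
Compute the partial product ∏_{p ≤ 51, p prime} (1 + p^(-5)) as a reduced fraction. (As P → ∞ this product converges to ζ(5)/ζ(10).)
∏ = 77350420258916008694441522216355088445733760320747817275637792505856/74669957780522328018216335873020857442299719217280893302140029444835

The primes p ≤ 51 are [2, 3, 5, 7, 11, 13, 17, 19, 23, 29, 31, 37, 41, 43, 47]. For each, (1 + 1/p^5) = (p^5 + 1)/p^5. Multiplying these fractions over p ∈ [2, 3, 5, 7, 11, 13, 17, 19, 23, 29, 31, 37, 41, 43, 47] gives 77350420258916008694441522216355088445733760320747817275637792505856/74669957780522328018216335873020857442299719217280893302140029444835. (In the limit P → ∞ this tends to ζ(5)/ζ(10).)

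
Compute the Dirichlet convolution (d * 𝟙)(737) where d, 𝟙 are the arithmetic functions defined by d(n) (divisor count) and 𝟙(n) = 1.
(d * 𝟙)(737) = 9

Divisors of 737: [1, 11, 67, 737]. For each d | 737:
  d = 1: d(1) · 𝟙(737/1) = 1 · 1 = 1
  d = 11: d(11) · 𝟙(737/11) = 2 · 1 = 2
  d = 67: d(67) · 𝟙(737/67) = 2 · 1 = 2
  d = 737: d(737) · 𝟙(737/737) = 4 · 1 = 4
Summing: (d * 𝟙)(737) = 1 + 2 + 2 + 4 = 9.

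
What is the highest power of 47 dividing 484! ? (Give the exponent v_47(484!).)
v_47(484!) = 10

Legendre's formula: v_p(n!) = Σ_{k ≥ 1} ⌊n / p^k⌋. For p = 47, n = 484, the terms are:
  ⌊484/47^1⌋ = ⌊484/47⌋ = 10
(the next term ⌊484/47^2⌋ = 0, terminating the sum). Summing: v_47(484!) = 10 = 10.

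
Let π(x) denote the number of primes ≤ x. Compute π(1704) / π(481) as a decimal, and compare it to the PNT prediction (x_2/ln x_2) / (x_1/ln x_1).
π(1704)/π(481) = 266/92 ≈ 2.8913;  PNT prediction ≈ 2.9404.

π(481) = 92 and π(1704) = 266, so π(1704)/π(481) ≈ 2.8913. The PNT-predicted ratio is (1704/ln(1704)) / (481/ln(481)) ≈ 2.9404. The two agree to within a few percent, as expected.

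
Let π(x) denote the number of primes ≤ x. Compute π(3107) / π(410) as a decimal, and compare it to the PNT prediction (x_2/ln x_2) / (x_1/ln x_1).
π(3107)/π(410) = 442/80 ≈ 5.5250;  PNT prediction ≈ 5.6695.

π(410) = 80 and π(3107) = 442, so π(3107)/π(410) ≈ 5.5250. The PNT-predicted ratio is (3107/ln(3107)) / (410/ln(410)) ≈ 5.6695. The two agree to within a few percent, as expected.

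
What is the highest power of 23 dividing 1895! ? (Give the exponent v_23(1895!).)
v_23(1895!) = 85

Legendre's formula: v_p(n!) = Σ_{k ≥ 1} ⌊n / p^k⌋. For p = 23, n = 1895, the terms are:
  ⌊1895/23^1⌋ = ⌊1895/23⌋ = 82
  ⌊1895/23^2⌋ = ⌊1895/529⌋ = 3
(the next term ⌊1895/23^3⌋ = 0, terminating the sum). Summing: v_23(1895!) = 82 + 3 = 85.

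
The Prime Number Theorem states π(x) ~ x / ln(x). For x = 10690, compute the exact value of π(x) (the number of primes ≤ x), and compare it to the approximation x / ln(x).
π(10690) = 1303;  x/ln(x) ≈ 1152.30;  relative error ≈ 11.57%.

Directly count primes up to 10690: π(10690) = 1303. The PNT approximation gives 10690/ln(10690) ≈ 10690/9.27706 ≈ 1152.30. Relative error (π(x) − x/ln(x)) / π(x) ≈ 11.57%; the approximation is known to undercount slightly (Li(x) is a better estimate).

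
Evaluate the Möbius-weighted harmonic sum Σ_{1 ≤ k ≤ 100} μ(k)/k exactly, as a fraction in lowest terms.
Σ μ(k)/k = 11962644395524974654034383169459538/384261327324253070792183691221959345

Values of μ(k) for 1 ≤ k ≤ 100: μ(1) = 1, μ(2) = -1, μ(3) = -1, μ(5) = -1, μ(6) = 1, μ(7) = -1, μ(10) = 1, μ(11) = -1, μ(13) = -1, μ(14) = 1, μ(15) = 1, μ(17) = -1, μ(19) = -1, μ(21) = 1, μ(22) = 1, μ(23) = -1, μ(26) = 1, μ(29) = -1, μ(30) = -1, μ(31) = -1, μ(33) = 1, μ(34) = 1, μ(35) = 1, μ(37) = -1, μ(38) = 1, μ(39) = 1, μ(41) = -1, μ(42) = -1, μ(43) = -1, μ(46) = 1, μ(47) = -1, μ(51) = 1, μ(53) = -1, μ(55) = 1, μ(57) = 1, μ(58) = 1, μ(59) = -1, μ(61) = -1, μ(62) = 1, μ(65) = 1, μ(66) = -1, μ(67) = -1, μ(69) = 1, μ(70) = -1, μ(71) = -1, μ(73) = -1, μ(74) = 1, μ(77) = 1, μ(78) = -1, μ(79) = -1, μ(82) = 1, μ(83) = -1, μ(85) = 1, μ(86) = 1, μ(87) = 1, μ(89) = -1, μ(91) = 1, μ(93) = 1, μ(94) = 1, μ(95) = 1, μ(97) = -1, with μ = 0 on non-squarefree integers. Summing μ(k)/k for k where μ(k) ≠ 0 gives 11962644395524974654034383169459538/384261327324253070792183691221959345 ≈ 0.0311. (PNT ⟺ this sum → 0 as n → ∞.)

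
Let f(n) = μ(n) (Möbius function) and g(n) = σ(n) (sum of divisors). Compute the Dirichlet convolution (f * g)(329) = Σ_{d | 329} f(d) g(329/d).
(μ * σ)(329) = 329

Divisors of 329: [1, 7, 47, 329]. For each d | 329:
  d = 1: μ(1) · σ(329/1) = 1 · 384 = 384
  d = 7: μ(7) · σ(329/7) = -1 · 48 = -48
  d = 47: μ(47) · σ(329/47) = -1 · 8 = -8
  d = 329: μ(329) · σ(329/329) = 1 · 1 = 1
Summing: (μ * σ)(329) = 384 + -48 + -8 + 1 = 329.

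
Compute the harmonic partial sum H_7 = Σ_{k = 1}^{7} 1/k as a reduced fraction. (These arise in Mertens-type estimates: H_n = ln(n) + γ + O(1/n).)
H_7 = 363/140

Direct summation: H_7 = 1 + 1/2 + ... + 1/7. The least common denominator is lcm(1, ..., 7) = 420; over this denominator the numerator is 420 + 210 + 140 + 105 + 84 + 70 + 60 = 1089, so H_7 = 1089/420; reducing by gcd(1089, 420) = 3 gives 363/140 ≈ 2.59286. (The PNT-adjacent estimate ln(7) + γ ≈ 2.52313 matches within O(1/n).)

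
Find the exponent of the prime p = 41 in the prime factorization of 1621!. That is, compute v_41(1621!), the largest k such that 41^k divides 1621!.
v_41(1621!) = 39

Legendre's formula: v_p(n!) = Σ_{k ≥ 1} ⌊n / p^k⌋. For p = 41, n = 1621, the terms are:
  ⌊1621/41^1⌋ = ⌊1621/41⌋ = 39
(the next term ⌊1621/41^2⌋ = 0, terminating the sum). Summing: v_41(1621!) = 39 = 39.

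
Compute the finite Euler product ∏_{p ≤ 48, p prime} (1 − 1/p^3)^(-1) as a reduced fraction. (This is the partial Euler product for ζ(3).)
∏ = 1417934272824755236225375034446860319/1179638474528270622029363943840940032

The primes p ≤ 48 are [2, 3, 5, 7, 11, 13, 17, 19, 23, 29, 31, 37, 41, 43, 47]. For each prime, (1 − 1/p^3)^(-1) = p^3 / (p^3 − 1). The product is (1 − 1/2^3)^(-1), (1 − 1/3^3)^(-1), (1 − 1/5^3)^(-1), (1 − 1/7^3)^(-1), (1 − 1/11^3)^(-1), (1 − 1/13^3)^(-1), (1 − 1/17^3)^(-1), (1 − 1/19^3)^(-1), (1 − 1/23^3)^(-1), (1 − 1/29^3)^(-1), (1 − 1/31^3)^(-1), (1 − 1/37^3)^(-1), (1 − 1/41^3)^(-1), (1 − 1/43^3)^(-1), (1 − 1/47^3)^(-1) = ∏ p^3 / (p^3 − 1) = 1417934272824755236225375034446860319/1179638474528270622029363943840940032.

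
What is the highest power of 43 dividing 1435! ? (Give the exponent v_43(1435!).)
v_43(1435!) = 33

Legendre's formula: v_p(n!) = Σ_{k ≥ 1} ⌊n / p^k⌋. For p = 43, n = 1435, the terms are:
  ⌊1435/43^1⌋ = ⌊1435/43⌋ = 33
(the next term ⌊1435/43^2⌋ = 0, terminating the sum). Summing: v_43(1435!) = 33 = 33.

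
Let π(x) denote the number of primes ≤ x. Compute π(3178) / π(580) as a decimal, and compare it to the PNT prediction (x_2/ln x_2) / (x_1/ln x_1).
π(3178)/π(580) = 449/106 ≈ 4.2358;  PNT prediction ≈ 4.3235.

π(580) = 106 and π(3178) = 449, so π(3178)/π(580) ≈ 4.2358. The PNT-predicted ratio is (3178/ln(3178)) / (580/ln(580)) ≈ 4.3235. The two agree to within a few percent, as expected.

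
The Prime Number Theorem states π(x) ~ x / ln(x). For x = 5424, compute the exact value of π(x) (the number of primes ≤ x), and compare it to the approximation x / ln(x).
π(5424) = 716;  x/ln(x) ≈ 630.80;  relative error ≈ 11.90%.

Directly count primes up to 5424: π(5424) = 716. The PNT approximation gives 5424/ln(5424) ≈ 5424/8.59859 ≈ 630.80. Relative error (π(x) − x/ln(x)) / π(x) ≈ 11.90%; the approximation is known to undercount slightly (Li(x) is a better estimate).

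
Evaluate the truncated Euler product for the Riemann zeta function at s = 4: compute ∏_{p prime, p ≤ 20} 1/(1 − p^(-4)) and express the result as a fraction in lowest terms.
∏ = 7064087752265346803/6526834216796160000

The primes p ≤ 20 are [2, 3, 5, 7, 11, 13, 17, 19]. For each prime, (1 − 1/p^4)^(-1) = p^4 / (p^4 − 1). The product is (1 − 1/2^4)^(-1), (1 − 1/3^4)^(-1), (1 − 1/5^4)^(-1), (1 − 1/7^4)^(-1), (1 − 1/11^4)^(-1), (1 − 1/13^4)^(-1), (1 − 1/17^4)^(-1), (1 − 1/19^4)^(-1) = ∏ p^4 / (p^4 − 1) = 7064087752265346803/6526834216796160000.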